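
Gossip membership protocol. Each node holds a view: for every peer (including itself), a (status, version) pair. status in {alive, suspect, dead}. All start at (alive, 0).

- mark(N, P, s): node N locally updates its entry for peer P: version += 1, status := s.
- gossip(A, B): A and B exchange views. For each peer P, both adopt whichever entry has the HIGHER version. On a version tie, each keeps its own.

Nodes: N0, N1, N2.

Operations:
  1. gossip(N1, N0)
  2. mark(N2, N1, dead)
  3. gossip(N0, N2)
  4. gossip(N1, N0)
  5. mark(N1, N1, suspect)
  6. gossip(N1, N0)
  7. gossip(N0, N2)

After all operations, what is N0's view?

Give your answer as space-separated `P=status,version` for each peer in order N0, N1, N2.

Answer: N0=alive,0 N1=suspect,2 N2=alive,0

Derivation:
Op 1: gossip N1<->N0 -> N1.N0=(alive,v0) N1.N1=(alive,v0) N1.N2=(alive,v0) | N0.N0=(alive,v0) N0.N1=(alive,v0) N0.N2=(alive,v0)
Op 2: N2 marks N1=dead -> (dead,v1)
Op 3: gossip N0<->N2 -> N0.N0=(alive,v0) N0.N1=(dead,v1) N0.N2=(alive,v0) | N2.N0=(alive,v0) N2.N1=(dead,v1) N2.N2=(alive,v0)
Op 4: gossip N1<->N0 -> N1.N0=(alive,v0) N1.N1=(dead,v1) N1.N2=(alive,v0) | N0.N0=(alive,v0) N0.N1=(dead,v1) N0.N2=(alive,v0)
Op 5: N1 marks N1=suspect -> (suspect,v2)
Op 6: gossip N1<->N0 -> N1.N0=(alive,v0) N1.N1=(suspect,v2) N1.N2=(alive,v0) | N0.N0=(alive,v0) N0.N1=(suspect,v2) N0.N2=(alive,v0)
Op 7: gossip N0<->N2 -> N0.N0=(alive,v0) N0.N1=(suspect,v2) N0.N2=(alive,v0) | N2.N0=(alive,v0) N2.N1=(suspect,v2) N2.N2=(alive,v0)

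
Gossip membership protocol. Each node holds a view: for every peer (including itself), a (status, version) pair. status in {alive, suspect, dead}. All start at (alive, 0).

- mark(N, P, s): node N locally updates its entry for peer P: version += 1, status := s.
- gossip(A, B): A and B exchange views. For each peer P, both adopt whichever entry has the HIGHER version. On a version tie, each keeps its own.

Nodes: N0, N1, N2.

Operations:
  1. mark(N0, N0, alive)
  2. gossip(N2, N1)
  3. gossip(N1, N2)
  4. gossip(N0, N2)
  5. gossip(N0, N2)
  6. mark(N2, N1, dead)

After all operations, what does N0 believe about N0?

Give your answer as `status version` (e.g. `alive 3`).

Answer: alive 1

Derivation:
Op 1: N0 marks N0=alive -> (alive,v1)
Op 2: gossip N2<->N1 -> N2.N0=(alive,v0) N2.N1=(alive,v0) N2.N2=(alive,v0) | N1.N0=(alive,v0) N1.N1=(alive,v0) N1.N2=(alive,v0)
Op 3: gossip N1<->N2 -> N1.N0=(alive,v0) N1.N1=(alive,v0) N1.N2=(alive,v0) | N2.N0=(alive,v0) N2.N1=(alive,v0) N2.N2=(alive,v0)
Op 4: gossip N0<->N2 -> N0.N0=(alive,v1) N0.N1=(alive,v0) N0.N2=(alive,v0) | N2.N0=(alive,v1) N2.N1=(alive,v0) N2.N2=(alive,v0)
Op 5: gossip N0<->N2 -> N0.N0=(alive,v1) N0.N1=(alive,v0) N0.N2=(alive,v0) | N2.N0=(alive,v1) N2.N1=(alive,v0) N2.N2=(alive,v0)
Op 6: N2 marks N1=dead -> (dead,v1)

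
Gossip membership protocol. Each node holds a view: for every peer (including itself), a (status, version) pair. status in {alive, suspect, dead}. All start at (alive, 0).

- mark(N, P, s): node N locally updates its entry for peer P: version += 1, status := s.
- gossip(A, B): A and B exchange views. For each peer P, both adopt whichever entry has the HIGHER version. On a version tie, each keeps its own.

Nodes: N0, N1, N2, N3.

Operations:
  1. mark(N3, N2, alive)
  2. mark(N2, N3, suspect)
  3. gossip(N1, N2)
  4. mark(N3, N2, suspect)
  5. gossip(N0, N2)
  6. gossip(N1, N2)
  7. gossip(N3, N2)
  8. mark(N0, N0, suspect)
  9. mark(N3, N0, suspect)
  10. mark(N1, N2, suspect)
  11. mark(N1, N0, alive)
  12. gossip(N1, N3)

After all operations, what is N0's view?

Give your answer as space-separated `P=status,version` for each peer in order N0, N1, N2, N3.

Answer: N0=suspect,1 N1=alive,0 N2=alive,0 N3=suspect,1

Derivation:
Op 1: N3 marks N2=alive -> (alive,v1)
Op 2: N2 marks N3=suspect -> (suspect,v1)
Op 3: gossip N1<->N2 -> N1.N0=(alive,v0) N1.N1=(alive,v0) N1.N2=(alive,v0) N1.N3=(suspect,v1) | N2.N0=(alive,v0) N2.N1=(alive,v0) N2.N2=(alive,v0) N2.N3=(suspect,v1)
Op 4: N3 marks N2=suspect -> (suspect,v2)
Op 5: gossip N0<->N2 -> N0.N0=(alive,v0) N0.N1=(alive,v0) N0.N2=(alive,v0) N0.N3=(suspect,v1) | N2.N0=(alive,v0) N2.N1=(alive,v0) N2.N2=(alive,v0) N2.N3=(suspect,v1)
Op 6: gossip N1<->N2 -> N1.N0=(alive,v0) N1.N1=(alive,v0) N1.N2=(alive,v0) N1.N3=(suspect,v1) | N2.N0=(alive,v0) N2.N1=(alive,v0) N2.N2=(alive,v0) N2.N3=(suspect,v1)
Op 7: gossip N3<->N2 -> N3.N0=(alive,v0) N3.N1=(alive,v0) N3.N2=(suspect,v2) N3.N3=(suspect,v1) | N2.N0=(alive,v0) N2.N1=(alive,v0) N2.N2=(suspect,v2) N2.N3=(suspect,v1)
Op 8: N0 marks N0=suspect -> (suspect,v1)
Op 9: N3 marks N0=suspect -> (suspect,v1)
Op 10: N1 marks N2=suspect -> (suspect,v1)
Op 11: N1 marks N0=alive -> (alive,v1)
Op 12: gossip N1<->N3 -> N1.N0=(alive,v1) N1.N1=(alive,v0) N1.N2=(suspect,v2) N1.N3=(suspect,v1) | N3.N0=(suspect,v1) N3.N1=(alive,v0) N3.N2=(suspect,v2) N3.N3=(suspect,v1)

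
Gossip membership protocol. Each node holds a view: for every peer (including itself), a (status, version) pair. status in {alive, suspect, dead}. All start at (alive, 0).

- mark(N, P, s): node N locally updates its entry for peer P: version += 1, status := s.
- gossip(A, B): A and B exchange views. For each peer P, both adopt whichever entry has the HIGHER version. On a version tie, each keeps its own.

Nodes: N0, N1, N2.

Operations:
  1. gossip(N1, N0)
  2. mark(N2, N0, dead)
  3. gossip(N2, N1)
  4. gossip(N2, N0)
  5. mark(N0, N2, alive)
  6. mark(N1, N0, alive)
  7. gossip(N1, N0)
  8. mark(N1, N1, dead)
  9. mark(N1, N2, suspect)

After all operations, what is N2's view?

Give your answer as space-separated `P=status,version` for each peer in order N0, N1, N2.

Op 1: gossip N1<->N0 -> N1.N0=(alive,v0) N1.N1=(alive,v0) N1.N2=(alive,v0) | N0.N0=(alive,v0) N0.N1=(alive,v0) N0.N2=(alive,v0)
Op 2: N2 marks N0=dead -> (dead,v1)
Op 3: gossip N2<->N1 -> N2.N0=(dead,v1) N2.N1=(alive,v0) N2.N2=(alive,v0) | N1.N0=(dead,v1) N1.N1=(alive,v0) N1.N2=(alive,v0)
Op 4: gossip N2<->N0 -> N2.N0=(dead,v1) N2.N1=(alive,v0) N2.N2=(alive,v0) | N0.N0=(dead,v1) N0.N1=(alive,v0) N0.N2=(alive,v0)
Op 5: N0 marks N2=alive -> (alive,v1)
Op 6: N1 marks N0=alive -> (alive,v2)
Op 7: gossip N1<->N0 -> N1.N0=(alive,v2) N1.N1=(alive,v0) N1.N2=(alive,v1) | N0.N0=(alive,v2) N0.N1=(alive,v0) N0.N2=(alive,v1)
Op 8: N1 marks N1=dead -> (dead,v1)
Op 9: N1 marks N2=suspect -> (suspect,v2)

Answer: N0=dead,1 N1=alive,0 N2=alive,0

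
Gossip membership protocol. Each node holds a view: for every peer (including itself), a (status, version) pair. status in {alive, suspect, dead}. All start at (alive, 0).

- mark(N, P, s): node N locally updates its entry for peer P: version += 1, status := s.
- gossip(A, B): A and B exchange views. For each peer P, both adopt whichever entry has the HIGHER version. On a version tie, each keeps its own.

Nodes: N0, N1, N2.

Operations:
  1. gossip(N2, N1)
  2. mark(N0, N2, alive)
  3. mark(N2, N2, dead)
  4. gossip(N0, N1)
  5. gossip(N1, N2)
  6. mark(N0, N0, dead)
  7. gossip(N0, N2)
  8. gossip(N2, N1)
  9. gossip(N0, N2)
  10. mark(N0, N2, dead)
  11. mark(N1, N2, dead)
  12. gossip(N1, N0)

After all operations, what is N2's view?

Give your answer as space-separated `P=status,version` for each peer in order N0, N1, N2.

Op 1: gossip N2<->N1 -> N2.N0=(alive,v0) N2.N1=(alive,v0) N2.N2=(alive,v0) | N1.N0=(alive,v0) N1.N1=(alive,v0) N1.N2=(alive,v0)
Op 2: N0 marks N2=alive -> (alive,v1)
Op 3: N2 marks N2=dead -> (dead,v1)
Op 4: gossip N0<->N1 -> N0.N0=(alive,v0) N0.N1=(alive,v0) N0.N2=(alive,v1) | N1.N0=(alive,v0) N1.N1=(alive,v0) N1.N2=(alive,v1)
Op 5: gossip N1<->N2 -> N1.N0=(alive,v0) N1.N1=(alive,v0) N1.N2=(alive,v1) | N2.N0=(alive,v0) N2.N1=(alive,v0) N2.N2=(dead,v1)
Op 6: N0 marks N0=dead -> (dead,v1)
Op 7: gossip N0<->N2 -> N0.N0=(dead,v1) N0.N1=(alive,v0) N0.N2=(alive,v1) | N2.N0=(dead,v1) N2.N1=(alive,v0) N2.N2=(dead,v1)
Op 8: gossip N2<->N1 -> N2.N0=(dead,v1) N2.N1=(alive,v0) N2.N2=(dead,v1) | N1.N0=(dead,v1) N1.N1=(alive,v0) N1.N2=(alive,v1)
Op 9: gossip N0<->N2 -> N0.N0=(dead,v1) N0.N1=(alive,v0) N0.N2=(alive,v1) | N2.N0=(dead,v1) N2.N1=(alive,v0) N2.N2=(dead,v1)
Op 10: N0 marks N2=dead -> (dead,v2)
Op 11: N1 marks N2=dead -> (dead,v2)
Op 12: gossip N1<->N0 -> N1.N0=(dead,v1) N1.N1=(alive,v0) N1.N2=(dead,v2) | N0.N0=(dead,v1) N0.N1=(alive,v0) N0.N2=(dead,v2)

Answer: N0=dead,1 N1=alive,0 N2=dead,1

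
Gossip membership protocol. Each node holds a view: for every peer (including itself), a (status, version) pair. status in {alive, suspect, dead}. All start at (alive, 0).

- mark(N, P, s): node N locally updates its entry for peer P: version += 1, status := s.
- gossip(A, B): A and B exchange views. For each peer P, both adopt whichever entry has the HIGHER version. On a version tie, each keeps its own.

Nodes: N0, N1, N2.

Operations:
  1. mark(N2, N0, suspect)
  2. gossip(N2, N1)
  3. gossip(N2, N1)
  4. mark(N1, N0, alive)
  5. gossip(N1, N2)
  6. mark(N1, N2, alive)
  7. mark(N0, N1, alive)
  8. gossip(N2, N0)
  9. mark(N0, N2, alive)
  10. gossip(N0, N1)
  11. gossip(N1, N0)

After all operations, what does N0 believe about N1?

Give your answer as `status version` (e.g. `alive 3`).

Answer: alive 1

Derivation:
Op 1: N2 marks N0=suspect -> (suspect,v1)
Op 2: gossip N2<->N1 -> N2.N0=(suspect,v1) N2.N1=(alive,v0) N2.N2=(alive,v0) | N1.N0=(suspect,v1) N1.N1=(alive,v0) N1.N2=(alive,v0)
Op 3: gossip N2<->N1 -> N2.N0=(suspect,v1) N2.N1=(alive,v0) N2.N2=(alive,v0) | N1.N0=(suspect,v1) N1.N1=(alive,v0) N1.N2=(alive,v0)
Op 4: N1 marks N0=alive -> (alive,v2)
Op 5: gossip N1<->N2 -> N1.N0=(alive,v2) N1.N1=(alive,v0) N1.N2=(alive,v0) | N2.N0=(alive,v2) N2.N1=(alive,v0) N2.N2=(alive,v0)
Op 6: N1 marks N2=alive -> (alive,v1)
Op 7: N0 marks N1=alive -> (alive,v1)
Op 8: gossip N2<->N0 -> N2.N0=(alive,v2) N2.N1=(alive,v1) N2.N2=(alive,v0) | N0.N0=(alive,v2) N0.N1=(alive,v1) N0.N2=(alive,v0)
Op 9: N0 marks N2=alive -> (alive,v1)
Op 10: gossip N0<->N1 -> N0.N0=(alive,v2) N0.N1=(alive,v1) N0.N2=(alive,v1) | N1.N0=(alive,v2) N1.N1=(alive,v1) N1.N2=(alive,v1)
Op 11: gossip N1<->N0 -> N1.N0=(alive,v2) N1.N1=(alive,v1) N1.N2=(alive,v1) | N0.N0=(alive,v2) N0.N1=(alive,v1) N0.N2=(alive,v1)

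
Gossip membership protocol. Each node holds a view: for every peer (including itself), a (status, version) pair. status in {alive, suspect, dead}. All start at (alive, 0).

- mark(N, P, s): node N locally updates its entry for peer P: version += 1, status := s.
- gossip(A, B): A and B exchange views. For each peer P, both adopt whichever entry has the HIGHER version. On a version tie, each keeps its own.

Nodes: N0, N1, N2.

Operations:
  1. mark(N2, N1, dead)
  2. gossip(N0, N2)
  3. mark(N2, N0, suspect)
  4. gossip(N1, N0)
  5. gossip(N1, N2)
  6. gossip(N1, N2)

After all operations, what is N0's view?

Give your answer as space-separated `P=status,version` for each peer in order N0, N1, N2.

Answer: N0=alive,0 N1=dead,1 N2=alive,0

Derivation:
Op 1: N2 marks N1=dead -> (dead,v1)
Op 2: gossip N0<->N2 -> N0.N0=(alive,v0) N0.N1=(dead,v1) N0.N2=(alive,v0) | N2.N0=(alive,v0) N2.N1=(dead,v1) N2.N2=(alive,v0)
Op 3: N2 marks N0=suspect -> (suspect,v1)
Op 4: gossip N1<->N0 -> N1.N0=(alive,v0) N1.N1=(dead,v1) N1.N2=(alive,v0) | N0.N0=(alive,v0) N0.N1=(dead,v1) N0.N2=(alive,v0)
Op 5: gossip N1<->N2 -> N1.N0=(suspect,v1) N1.N1=(dead,v1) N1.N2=(alive,v0) | N2.N0=(suspect,v1) N2.N1=(dead,v1) N2.N2=(alive,v0)
Op 6: gossip N1<->N2 -> N1.N0=(suspect,v1) N1.N1=(dead,v1) N1.N2=(alive,v0) | N2.N0=(suspect,v1) N2.N1=(dead,v1) N2.N2=(alive,v0)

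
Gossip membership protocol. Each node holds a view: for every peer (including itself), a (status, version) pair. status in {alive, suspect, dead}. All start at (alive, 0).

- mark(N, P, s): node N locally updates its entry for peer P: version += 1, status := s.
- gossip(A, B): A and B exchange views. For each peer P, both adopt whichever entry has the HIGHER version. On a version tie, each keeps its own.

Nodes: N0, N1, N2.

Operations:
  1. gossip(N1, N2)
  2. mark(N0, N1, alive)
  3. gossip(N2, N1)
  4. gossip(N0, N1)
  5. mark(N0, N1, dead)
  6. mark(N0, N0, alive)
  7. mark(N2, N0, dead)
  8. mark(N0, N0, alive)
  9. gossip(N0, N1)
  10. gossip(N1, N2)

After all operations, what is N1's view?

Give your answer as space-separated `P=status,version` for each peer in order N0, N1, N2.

Op 1: gossip N1<->N2 -> N1.N0=(alive,v0) N1.N1=(alive,v0) N1.N2=(alive,v0) | N2.N0=(alive,v0) N2.N1=(alive,v0) N2.N2=(alive,v0)
Op 2: N0 marks N1=alive -> (alive,v1)
Op 3: gossip N2<->N1 -> N2.N0=(alive,v0) N2.N1=(alive,v0) N2.N2=(alive,v0) | N1.N0=(alive,v0) N1.N1=(alive,v0) N1.N2=(alive,v0)
Op 4: gossip N0<->N1 -> N0.N0=(alive,v0) N0.N1=(alive,v1) N0.N2=(alive,v0) | N1.N0=(alive,v0) N1.N1=(alive,v1) N1.N2=(alive,v0)
Op 5: N0 marks N1=dead -> (dead,v2)
Op 6: N0 marks N0=alive -> (alive,v1)
Op 7: N2 marks N0=dead -> (dead,v1)
Op 8: N0 marks N0=alive -> (alive,v2)
Op 9: gossip N0<->N1 -> N0.N0=(alive,v2) N0.N1=(dead,v2) N0.N2=(alive,v0) | N1.N0=(alive,v2) N1.N1=(dead,v2) N1.N2=(alive,v0)
Op 10: gossip N1<->N2 -> N1.N0=(alive,v2) N1.N1=(dead,v2) N1.N2=(alive,v0) | N2.N0=(alive,v2) N2.N1=(dead,v2) N2.N2=(alive,v0)

Answer: N0=alive,2 N1=dead,2 N2=alive,0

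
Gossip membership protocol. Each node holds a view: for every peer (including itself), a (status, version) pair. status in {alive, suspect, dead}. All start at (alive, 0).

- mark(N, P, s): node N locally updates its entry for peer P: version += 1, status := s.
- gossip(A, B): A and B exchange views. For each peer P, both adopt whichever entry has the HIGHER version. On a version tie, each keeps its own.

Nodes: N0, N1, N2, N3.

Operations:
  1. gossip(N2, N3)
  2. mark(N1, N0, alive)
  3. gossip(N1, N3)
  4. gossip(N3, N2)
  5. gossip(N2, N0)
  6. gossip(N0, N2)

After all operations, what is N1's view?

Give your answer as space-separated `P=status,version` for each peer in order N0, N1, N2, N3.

Answer: N0=alive,1 N1=alive,0 N2=alive,0 N3=alive,0

Derivation:
Op 1: gossip N2<->N3 -> N2.N0=(alive,v0) N2.N1=(alive,v0) N2.N2=(alive,v0) N2.N3=(alive,v0) | N3.N0=(alive,v0) N3.N1=(alive,v0) N3.N2=(alive,v0) N3.N3=(alive,v0)
Op 2: N1 marks N0=alive -> (alive,v1)
Op 3: gossip N1<->N3 -> N1.N0=(alive,v1) N1.N1=(alive,v0) N1.N2=(alive,v0) N1.N3=(alive,v0) | N3.N0=(alive,v1) N3.N1=(alive,v0) N3.N2=(alive,v0) N3.N3=(alive,v0)
Op 4: gossip N3<->N2 -> N3.N0=(alive,v1) N3.N1=(alive,v0) N3.N2=(alive,v0) N3.N3=(alive,v0) | N2.N0=(alive,v1) N2.N1=(alive,v0) N2.N2=(alive,v0) N2.N3=(alive,v0)
Op 5: gossip N2<->N0 -> N2.N0=(alive,v1) N2.N1=(alive,v0) N2.N2=(alive,v0) N2.N3=(alive,v0) | N0.N0=(alive,v1) N0.N1=(alive,v0) N0.N2=(alive,v0) N0.N3=(alive,v0)
Op 6: gossip N0<->N2 -> N0.N0=(alive,v1) N0.N1=(alive,v0) N0.N2=(alive,v0) N0.N3=(alive,v0) | N2.N0=(alive,v1) N2.N1=(alive,v0) N2.N2=(alive,v0) N2.N3=(alive,v0)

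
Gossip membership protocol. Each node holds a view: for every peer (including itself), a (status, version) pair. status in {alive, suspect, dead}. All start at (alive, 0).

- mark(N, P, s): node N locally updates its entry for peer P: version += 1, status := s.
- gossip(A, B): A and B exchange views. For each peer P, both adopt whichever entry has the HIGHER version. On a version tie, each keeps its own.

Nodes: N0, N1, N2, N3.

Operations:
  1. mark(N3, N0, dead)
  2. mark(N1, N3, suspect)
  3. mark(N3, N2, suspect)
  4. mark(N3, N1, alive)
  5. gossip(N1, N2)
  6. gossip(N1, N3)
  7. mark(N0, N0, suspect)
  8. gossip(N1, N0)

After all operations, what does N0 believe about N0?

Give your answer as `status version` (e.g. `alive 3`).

Answer: suspect 1

Derivation:
Op 1: N3 marks N0=dead -> (dead,v1)
Op 2: N1 marks N3=suspect -> (suspect,v1)
Op 3: N3 marks N2=suspect -> (suspect,v1)
Op 4: N3 marks N1=alive -> (alive,v1)
Op 5: gossip N1<->N2 -> N1.N0=(alive,v0) N1.N1=(alive,v0) N1.N2=(alive,v0) N1.N3=(suspect,v1) | N2.N0=(alive,v0) N2.N1=(alive,v0) N2.N2=(alive,v0) N2.N3=(suspect,v1)
Op 6: gossip N1<->N3 -> N1.N0=(dead,v1) N1.N1=(alive,v1) N1.N2=(suspect,v1) N1.N3=(suspect,v1) | N3.N0=(dead,v1) N3.N1=(alive,v1) N3.N2=(suspect,v1) N3.N3=(suspect,v1)
Op 7: N0 marks N0=suspect -> (suspect,v1)
Op 8: gossip N1<->N0 -> N1.N0=(dead,v1) N1.N1=(alive,v1) N1.N2=(suspect,v1) N1.N3=(suspect,v1) | N0.N0=(suspect,v1) N0.N1=(alive,v1) N0.N2=(suspect,v1) N0.N3=(suspect,v1)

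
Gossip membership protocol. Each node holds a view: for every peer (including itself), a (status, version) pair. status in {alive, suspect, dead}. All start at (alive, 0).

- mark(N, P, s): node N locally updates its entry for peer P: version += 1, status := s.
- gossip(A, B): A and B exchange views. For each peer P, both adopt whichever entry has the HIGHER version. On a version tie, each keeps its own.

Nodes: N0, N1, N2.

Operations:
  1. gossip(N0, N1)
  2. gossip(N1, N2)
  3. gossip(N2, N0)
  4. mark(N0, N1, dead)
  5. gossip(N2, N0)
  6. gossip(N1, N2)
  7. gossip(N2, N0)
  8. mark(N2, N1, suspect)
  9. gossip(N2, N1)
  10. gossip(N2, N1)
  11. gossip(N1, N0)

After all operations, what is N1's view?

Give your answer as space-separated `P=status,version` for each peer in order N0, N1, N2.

Answer: N0=alive,0 N1=suspect,2 N2=alive,0

Derivation:
Op 1: gossip N0<->N1 -> N0.N0=(alive,v0) N0.N1=(alive,v0) N0.N2=(alive,v0) | N1.N0=(alive,v0) N1.N1=(alive,v0) N1.N2=(alive,v0)
Op 2: gossip N1<->N2 -> N1.N0=(alive,v0) N1.N1=(alive,v0) N1.N2=(alive,v0) | N2.N0=(alive,v0) N2.N1=(alive,v0) N2.N2=(alive,v0)
Op 3: gossip N2<->N0 -> N2.N0=(alive,v0) N2.N1=(alive,v0) N2.N2=(alive,v0) | N0.N0=(alive,v0) N0.N1=(alive,v0) N0.N2=(alive,v0)
Op 4: N0 marks N1=dead -> (dead,v1)
Op 5: gossip N2<->N0 -> N2.N0=(alive,v0) N2.N1=(dead,v1) N2.N2=(alive,v0) | N0.N0=(alive,v0) N0.N1=(dead,v1) N0.N2=(alive,v0)
Op 6: gossip N1<->N2 -> N1.N0=(alive,v0) N1.N1=(dead,v1) N1.N2=(alive,v0) | N2.N0=(alive,v0) N2.N1=(dead,v1) N2.N2=(alive,v0)
Op 7: gossip N2<->N0 -> N2.N0=(alive,v0) N2.N1=(dead,v1) N2.N2=(alive,v0) | N0.N0=(alive,v0) N0.N1=(dead,v1) N0.N2=(alive,v0)
Op 8: N2 marks N1=suspect -> (suspect,v2)
Op 9: gossip N2<->N1 -> N2.N0=(alive,v0) N2.N1=(suspect,v2) N2.N2=(alive,v0) | N1.N0=(alive,v0) N1.N1=(suspect,v2) N1.N2=(alive,v0)
Op 10: gossip N2<->N1 -> N2.N0=(alive,v0) N2.N1=(suspect,v2) N2.N2=(alive,v0) | N1.N0=(alive,v0) N1.N1=(suspect,v2) N1.N2=(alive,v0)
Op 11: gossip N1<->N0 -> N1.N0=(alive,v0) N1.N1=(suspect,v2) N1.N2=(alive,v0) | N0.N0=(alive,v0) N0.N1=(suspect,v2) N0.N2=(alive,v0)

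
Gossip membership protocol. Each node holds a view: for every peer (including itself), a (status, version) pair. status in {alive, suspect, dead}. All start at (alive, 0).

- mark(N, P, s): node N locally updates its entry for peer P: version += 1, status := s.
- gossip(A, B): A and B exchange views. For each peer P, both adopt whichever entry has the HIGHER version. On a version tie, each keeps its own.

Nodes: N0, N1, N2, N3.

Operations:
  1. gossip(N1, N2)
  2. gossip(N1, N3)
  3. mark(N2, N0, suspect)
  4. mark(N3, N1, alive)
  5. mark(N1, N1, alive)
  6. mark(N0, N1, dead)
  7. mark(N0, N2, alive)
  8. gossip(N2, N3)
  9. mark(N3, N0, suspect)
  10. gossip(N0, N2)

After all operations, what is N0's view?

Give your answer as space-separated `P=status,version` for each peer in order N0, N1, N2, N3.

Op 1: gossip N1<->N2 -> N1.N0=(alive,v0) N1.N1=(alive,v0) N1.N2=(alive,v0) N1.N3=(alive,v0) | N2.N0=(alive,v0) N2.N1=(alive,v0) N2.N2=(alive,v0) N2.N3=(alive,v0)
Op 2: gossip N1<->N3 -> N1.N0=(alive,v0) N1.N1=(alive,v0) N1.N2=(alive,v0) N1.N3=(alive,v0) | N3.N0=(alive,v0) N3.N1=(alive,v0) N3.N2=(alive,v0) N3.N3=(alive,v0)
Op 3: N2 marks N0=suspect -> (suspect,v1)
Op 4: N3 marks N1=alive -> (alive,v1)
Op 5: N1 marks N1=alive -> (alive,v1)
Op 6: N0 marks N1=dead -> (dead,v1)
Op 7: N0 marks N2=alive -> (alive,v1)
Op 8: gossip N2<->N3 -> N2.N0=(suspect,v1) N2.N1=(alive,v1) N2.N2=(alive,v0) N2.N3=(alive,v0) | N3.N0=(suspect,v1) N3.N1=(alive,v1) N3.N2=(alive,v0) N3.N3=(alive,v0)
Op 9: N3 marks N0=suspect -> (suspect,v2)
Op 10: gossip N0<->N2 -> N0.N0=(suspect,v1) N0.N1=(dead,v1) N0.N2=(alive,v1) N0.N3=(alive,v0) | N2.N0=(suspect,v1) N2.N1=(alive,v1) N2.N2=(alive,v1) N2.N3=(alive,v0)

Answer: N0=suspect,1 N1=dead,1 N2=alive,1 N3=alive,0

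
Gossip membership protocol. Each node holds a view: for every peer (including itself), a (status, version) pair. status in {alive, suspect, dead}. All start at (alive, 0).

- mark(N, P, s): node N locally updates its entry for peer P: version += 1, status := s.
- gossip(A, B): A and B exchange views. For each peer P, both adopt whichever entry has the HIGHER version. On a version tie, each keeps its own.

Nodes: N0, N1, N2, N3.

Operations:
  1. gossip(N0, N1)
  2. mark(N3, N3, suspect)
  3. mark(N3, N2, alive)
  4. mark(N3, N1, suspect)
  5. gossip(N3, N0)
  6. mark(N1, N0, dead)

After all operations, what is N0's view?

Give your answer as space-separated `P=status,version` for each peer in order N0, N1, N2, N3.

Answer: N0=alive,0 N1=suspect,1 N2=alive,1 N3=suspect,1

Derivation:
Op 1: gossip N0<->N1 -> N0.N0=(alive,v0) N0.N1=(alive,v0) N0.N2=(alive,v0) N0.N3=(alive,v0) | N1.N0=(alive,v0) N1.N1=(alive,v0) N1.N2=(alive,v0) N1.N3=(alive,v0)
Op 2: N3 marks N3=suspect -> (suspect,v1)
Op 3: N3 marks N2=alive -> (alive,v1)
Op 4: N3 marks N1=suspect -> (suspect,v1)
Op 5: gossip N3<->N0 -> N3.N0=(alive,v0) N3.N1=(suspect,v1) N3.N2=(alive,v1) N3.N3=(suspect,v1) | N0.N0=(alive,v0) N0.N1=(suspect,v1) N0.N2=(alive,v1) N0.N3=(suspect,v1)
Op 6: N1 marks N0=dead -> (dead,v1)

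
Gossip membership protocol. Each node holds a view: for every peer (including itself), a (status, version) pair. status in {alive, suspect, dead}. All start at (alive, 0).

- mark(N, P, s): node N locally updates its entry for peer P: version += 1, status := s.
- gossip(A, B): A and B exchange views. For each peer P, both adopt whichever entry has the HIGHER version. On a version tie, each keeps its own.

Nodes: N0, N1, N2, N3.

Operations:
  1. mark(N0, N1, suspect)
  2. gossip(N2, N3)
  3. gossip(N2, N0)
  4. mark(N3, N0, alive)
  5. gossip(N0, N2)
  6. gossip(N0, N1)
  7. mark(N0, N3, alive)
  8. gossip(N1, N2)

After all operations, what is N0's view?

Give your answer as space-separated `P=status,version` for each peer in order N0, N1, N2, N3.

Answer: N0=alive,0 N1=suspect,1 N2=alive,0 N3=alive,1

Derivation:
Op 1: N0 marks N1=suspect -> (suspect,v1)
Op 2: gossip N2<->N3 -> N2.N0=(alive,v0) N2.N1=(alive,v0) N2.N2=(alive,v0) N2.N3=(alive,v0) | N3.N0=(alive,v0) N3.N1=(alive,v0) N3.N2=(alive,v0) N3.N3=(alive,v0)
Op 3: gossip N2<->N0 -> N2.N0=(alive,v0) N2.N1=(suspect,v1) N2.N2=(alive,v0) N2.N3=(alive,v0) | N0.N0=(alive,v0) N0.N1=(suspect,v1) N0.N2=(alive,v0) N0.N3=(alive,v0)
Op 4: N3 marks N0=alive -> (alive,v1)
Op 5: gossip N0<->N2 -> N0.N0=(alive,v0) N0.N1=(suspect,v1) N0.N2=(alive,v0) N0.N3=(alive,v0) | N2.N0=(alive,v0) N2.N1=(suspect,v1) N2.N2=(alive,v0) N2.N3=(alive,v0)
Op 6: gossip N0<->N1 -> N0.N0=(alive,v0) N0.N1=(suspect,v1) N0.N2=(alive,v0) N0.N3=(alive,v0) | N1.N0=(alive,v0) N1.N1=(suspect,v1) N1.N2=(alive,v0) N1.N3=(alive,v0)
Op 7: N0 marks N3=alive -> (alive,v1)
Op 8: gossip N1<->N2 -> N1.N0=(alive,v0) N1.N1=(suspect,v1) N1.N2=(alive,v0) N1.N3=(alive,v0) | N2.N0=(alive,v0) N2.N1=(suspect,v1) N2.N2=(alive,v0) N2.N3=(alive,v0)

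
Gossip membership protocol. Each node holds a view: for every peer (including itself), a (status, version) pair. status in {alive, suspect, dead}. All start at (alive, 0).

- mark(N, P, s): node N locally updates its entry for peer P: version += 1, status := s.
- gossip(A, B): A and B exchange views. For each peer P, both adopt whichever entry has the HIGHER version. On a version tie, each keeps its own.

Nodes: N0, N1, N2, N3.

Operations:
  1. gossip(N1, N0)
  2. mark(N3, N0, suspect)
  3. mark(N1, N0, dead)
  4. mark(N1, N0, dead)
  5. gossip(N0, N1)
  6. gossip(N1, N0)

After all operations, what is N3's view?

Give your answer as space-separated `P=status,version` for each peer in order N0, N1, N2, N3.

Op 1: gossip N1<->N0 -> N1.N0=(alive,v0) N1.N1=(alive,v0) N1.N2=(alive,v0) N1.N3=(alive,v0) | N0.N0=(alive,v0) N0.N1=(alive,v0) N0.N2=(alive,v0) N0.N3=(alive,v0)
Op 2: N3 marks N0=suspect -> (suspect,v1)
Op 3: N1 marks N0=dead -> (dead,v1)
Op 4: N1 marks N0=dead -> (dead,v2)
Op 5: gossip N0<->N1 -> N0.N0=(dead,v2) N0.N1=(alive,v0) N0.N2=(alive,v0) N0.N3=(alive,v0) | N1.N0=(dead,v2) N1.N1=(alive,v0) N1.N2=(alive,v0) N1.N3=(alive,v0)
Op 6: gossip N1<->N0 -> N1.N0=(dead,v2) N1.N1=(alive,v0) N1.N2=(alive,v0) N1.N3=(alive,v0) | N0.N0=(dead,v2) N0.N1=(alive,v0) N0.N2=(alive,v0) N0.N3=(alive,v0)

Answer: N0=suspect,1 N1=alive,0 N2=alive,0 N3=alive,0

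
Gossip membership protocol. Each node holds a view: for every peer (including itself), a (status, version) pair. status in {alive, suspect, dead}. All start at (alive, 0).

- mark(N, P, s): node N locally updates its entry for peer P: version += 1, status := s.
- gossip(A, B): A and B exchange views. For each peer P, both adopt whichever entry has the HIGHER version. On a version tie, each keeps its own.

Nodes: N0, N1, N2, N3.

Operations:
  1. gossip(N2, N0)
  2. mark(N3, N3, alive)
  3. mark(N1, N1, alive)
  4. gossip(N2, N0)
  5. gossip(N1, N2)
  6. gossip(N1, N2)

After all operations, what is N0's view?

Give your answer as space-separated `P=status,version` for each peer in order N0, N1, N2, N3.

Answer: N0=alive,0 N1=alive,0 N2=alive,0 N3=alive,0

Derivation:
Op 1: gossip N2<->N0 -> N2.N0=(alive,v0) N2.N1=(alive,v0) N2.N2=(alive,v0) N2.N3=(alive,v0) | N0.N0=(alive,v0) N0.N1=(alive,v0) N0.N2=(alive,v0) N0.N3=(alive,v0)
Op 2: N3 marks N3=alive -> (alive,v1)
Op 3: N1 marks N1=alive -> (alive,v1)
Op 4: gossip N2<->N0 -> N2.N0=(alive,v0) N2.N1=(alive,v0) N2.N2=(alive,v0) N2.N3=(alive,v0) | N0.N0=(alive,v0) N0.N1=(alive,v0) N0.N2=(alive,v0) N0.N3=(alive,v0)
Op 5: gossip N1<->N2 -> N1.N0=(alive,v0) N1.N1=(alive,v1) N1.N2=(alive,v0) N1.N3=(alive,v0) | N2.N0=(alive,v0) N2.N1=(alive,v1) N2.N2=(alive,v0) N2.N3=(alive,v0)
Op 6: gossip N1<->N2 -> N1.N0=(alive,v0) N1.N1=(alive,v1) N1.N2=(alive,v0) N1.N3=(alive,v0) | N2.N0=(alive,v0) N2.N1=(alive,v1) N2.N2=(alive,v0) N2.N3=(alive,v0)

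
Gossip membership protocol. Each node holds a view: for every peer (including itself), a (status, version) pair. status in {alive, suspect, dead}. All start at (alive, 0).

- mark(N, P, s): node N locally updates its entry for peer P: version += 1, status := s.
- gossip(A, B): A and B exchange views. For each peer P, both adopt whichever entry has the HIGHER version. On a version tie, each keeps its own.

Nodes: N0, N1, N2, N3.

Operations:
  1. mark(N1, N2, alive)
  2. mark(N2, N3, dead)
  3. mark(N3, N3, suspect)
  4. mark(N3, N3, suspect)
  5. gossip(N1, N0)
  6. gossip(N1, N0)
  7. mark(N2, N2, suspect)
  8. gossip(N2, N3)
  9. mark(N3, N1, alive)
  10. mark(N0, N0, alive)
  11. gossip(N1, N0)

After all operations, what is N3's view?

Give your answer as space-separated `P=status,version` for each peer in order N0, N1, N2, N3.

Op 1: N1 marks N2=alive -> (alive,v1)
Op 2: N2 marks N3=dead -> (dead,v1)
Op 3: N3 marks N3=suspect -> (suspect,v1)
Op 4: N3 marks N3=suspect -> (suspect,v2)
Op 5: gossip N1<->N0 -> N1.N0=(alive,v0) N1.N1=(alive,v0) N1.N2=(alive,v1) N1.N3=(alive,v0) | N0.N0=(alive,v0) N0.N1=(alive,v0) N0.N2=(alive,v1) N0.N3=(alive,v0)
Op 6: gossip N1<->N0 -> N1.N0=(alive,v0) N1.N1=(alive,v0) N1.N2=(alive,v1) N1.N3=(alive,v0) | N0.N0=(alive,v0) N0.N1=(alive,v0) N0.N2=(alive,v1) N0.N3=(alive,v0)
Op 7: N2 marks N2=suspect -> (suspect,v1)
Op 8: gossip N2<->N3 -> N2.N0=(alive,v0) N2.N1=(alive,v0) N2.N2=(suspect,v1) N2.N3=(suspect,v2) | N3.N0=(alive,v0) N3.N1=(alive,v0) N3.N2=(suspect,v1) N3.N3=(suspect,v2)
Op 9: N3 marks N1=alive -> (alive,v1)
Op 10: N0 marks N0=alive -> (alive,v1)
Op 11: gossip N1<->N0 -> N1.N0=(alive,v1) N1.N1=(alive,v0) N1.N2=(alive,v1) N1.N3=(alive,v0) | N0.N0=(alive,v1) N0.N1=(alive,v0) N0.N2=(alive,v1) N0.N3=(alive,v0)

Answer: N0=alive,0 N1=alive,1 N2=suspect,1 N3=suspect,2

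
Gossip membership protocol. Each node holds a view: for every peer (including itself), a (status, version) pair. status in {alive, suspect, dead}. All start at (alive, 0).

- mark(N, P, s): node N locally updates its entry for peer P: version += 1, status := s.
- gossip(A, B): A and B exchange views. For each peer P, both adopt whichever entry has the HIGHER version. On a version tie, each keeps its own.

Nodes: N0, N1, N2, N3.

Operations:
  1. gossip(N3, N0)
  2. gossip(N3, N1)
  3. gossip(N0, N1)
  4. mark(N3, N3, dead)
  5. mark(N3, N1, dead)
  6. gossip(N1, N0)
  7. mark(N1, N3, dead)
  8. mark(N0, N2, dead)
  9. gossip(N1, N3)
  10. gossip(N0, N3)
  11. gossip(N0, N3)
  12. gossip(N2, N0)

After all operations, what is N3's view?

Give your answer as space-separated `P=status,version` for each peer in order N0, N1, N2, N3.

Answer: N0=alive,0 N1=dead,1 N2=dead,1 N3=dead,1

Derivation:
Op 1: gossip N3<->N0 -> N3.N0=(alive,v0) N3.N1=(alive,v0) N3.N2=(alive,v0) N3.N3=(alive,v0) | N0.N0=(alive,v0) N0.N1=(alive,v0) N0.N2=(alive,v0) N0.N3=(alive,v0)
Op 2: gossip N3<->N1 -> N3.N0=(alive,v0) N3.N1=(alive,v0) N3.N2=(alive,v0) N3.N3=(alive,v0) | N1.N0=(alive,v0) N1.N1=(alive,v0) N1.N2=(alive,v0) N1.N3=(alive,v0)
Op 3: gossip N0<->N1 -> N0.N0=(alive,v0) N0.N1=(alive,v0) N0.N2=(alive,v0) N0.N3=(alive,v0) | N1.N0=(alive,v0) N1.N1=(alive,v0) N1.N2=(alive,v0) N1.N3=(alive,v0)
Op 4: N3 marks N3=dead -> (dead,v1)
Op 5: N3 marks N1=dead -> (dead,v1)
Op 6: gossip N1<->N0 -> N1.N0=(alive,v0) N1.N1=(alive,v0) N1.N2=(alive,v0) N1.N3=(alive,v0) | N0.N0=(alive,v0) N0.N1=(alive,v0) N0.N2=(alive,v0) N0.N3=(alive,v0)
Op 7: N1 marks N3=dead -> (dead,v1)
Op 8: N0 marks N2=dead -> (dead,v1)
Op 9: gossip N1<->N3 -> N1.N0=(alive,v0) N1.N1=(dead,v1) N1.N2=(alive,v0) N1.N3=(dead,v1) | N3.N0=(alive,v0) N3.N1=(dead,v1) N3.N2=(alive,v0) N3.N3=(dead,v1)
Op 10: gossip N0<->N3 -> N0.N0=(alive,v0) N0.N1=(dead,v1) N0.N2=(dead,v1) N0.N3=(dead,v1) | N3.N0=(alive,v0) N3.N1=(dead,v1) N3.N2=(dead,v1) N3.N3=(dead,v1)
Op 11: gossip N0<->N3 -> N0.N0=(alive,v0) N0.N1=(dead,v1) N0.N2=(dead,v1) N0.N3=(dead,v1) | N3.N0=(alive,v0) N3.N1=(dead,v1) N3.N2=(dead,v1) N3.N3=(dead,v1)
Op 12: gossip N2<->N0 -> N2.N0=(alive,v0) N2.N1=(dead,v1) N2.N2=(dead,v1) N2.N3=(dead,v1) | N0.N0=(alive,v0) N0.N1=(dead,v1) N0.N2=(dead,v1) N0.N3=(dead,v1)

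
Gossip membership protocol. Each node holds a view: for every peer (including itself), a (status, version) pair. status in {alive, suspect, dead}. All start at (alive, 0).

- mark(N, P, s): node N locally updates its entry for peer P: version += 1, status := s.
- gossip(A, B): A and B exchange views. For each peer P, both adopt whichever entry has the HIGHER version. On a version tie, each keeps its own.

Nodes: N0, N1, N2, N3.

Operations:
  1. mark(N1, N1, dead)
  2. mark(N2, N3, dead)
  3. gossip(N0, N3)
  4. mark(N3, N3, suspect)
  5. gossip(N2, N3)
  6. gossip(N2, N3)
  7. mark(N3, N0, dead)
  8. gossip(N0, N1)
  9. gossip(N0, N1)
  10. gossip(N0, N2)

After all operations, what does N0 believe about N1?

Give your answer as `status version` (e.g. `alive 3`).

Answer: dead 1

Derivation:
Op 1: N1 marks N1=dead -> (dead,v1)
Op 2: N2 marks N3=dead -> (dead,v1)
Op 3: gossip N0<->N3 -> N0.N0=(alive,v0) N0.N1=(alive,v0) N0.N2=(alive,v0) N0.N3=(alive,v0) | N3.N0=(alive,v0) N3.N1=(alive,v0) N3.N2=(alive,v0) N3.N3=(alive,v0)
Op 4: N3 marks N3=suspect -> (suspect,v1)
Op 5: gossip N2<->N3 -> N2.N0=(alive,v0) N2.N1=(alive,v0) N2.N2=(alive,v0) N2.N3=(dead,v1) | N3.N0=(alive,v0) N3.N1=(alive,v0) N3.N2=(alive,v0) N3.N3=(suspect,v1)
Op 6: gossip N2<->N3 -> N2.N0=(alive,v0) N2.N1=(alive,v0) N2.N2=(alive,v0) N2.N3=(dead,v1) | N3.N0=(alive,v0) N3.N1=(alive,v0) N3.N2=(alive,v0) N3.N3=(suspect,v1)
Op 7: N3 marks N0=dead -> (dead,v1)
Op 8: gossip N0<->N1 -> N0.N0=(alive,v0) N0.N1=(dead,v1) N0.N2=(alive,v0) N0.N3=(alive,v0) | N1.N0=(alive,v0) N1.N1=(dead,v1) N1.N2=(alive,v0) N1.N3=(alive,v0)
Op 9: gossip N0<->N1 -> N0.N0=(alive,v0) N0.N1=(dead,v1) N0.N2=(alive,v0) N0.N3=(alive,v0) | N1.N0=(alive,v0) N1.N1=(dead,v1) N1.N2=(alive,v0) N1.N3=(alive,v0)
Op 10: gossip N0<->N2 -> N0.N0=(alive,v0) N0.N1=(dead,v1) N0.N2=(alive,v0) N0.N3=(dead,v1) | N2.N0=(alive,v0) N2.N1=(dead,v1) N2.N2=(alive,v0) N2.N3=(dead,v1)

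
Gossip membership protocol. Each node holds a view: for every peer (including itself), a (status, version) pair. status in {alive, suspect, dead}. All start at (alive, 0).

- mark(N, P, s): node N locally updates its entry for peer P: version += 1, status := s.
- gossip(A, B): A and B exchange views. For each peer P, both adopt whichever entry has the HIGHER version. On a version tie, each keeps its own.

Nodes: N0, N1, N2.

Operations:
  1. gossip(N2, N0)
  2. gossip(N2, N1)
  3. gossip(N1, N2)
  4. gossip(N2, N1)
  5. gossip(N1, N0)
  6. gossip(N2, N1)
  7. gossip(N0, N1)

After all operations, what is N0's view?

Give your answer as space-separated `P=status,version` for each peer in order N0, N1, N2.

Op 1: gossip N2<->N0 -> N2.N0=(alive,v0) N2.N1=(alive,v0) N2.N2=(alive,v0) | N0.N0=(alive,v0) N0.N1=(alive,v0) N0.N2=(alive,v0)
Op 2: gossip N2<->N1 -> N2.N0=(alive,v0) N2.N1=(alive,v0) N2.N2=(alive,v0) | N1.N0=(alive,v0) N1.N1=(alive,v0) N1.N2=(alive,v0)
Op 3: gossip N1<->N2 -> N1.N0=(alive,v0) N1.N1=(alive,v0) N1.N2=(alive,v0) | N2.N0=(alive,v0) N2.N1=(alive,v0) N2.N2=(alive,v0)
Op 4: gossip N2<->N1 -> N2.N0=(alive,v0) N2.N1=(alive,v0) N2.N2=(alive,v0) | N1.N0=(alive,v0) N1.N1=(alive,v0) N1.N2=(alive,v0)
Op 5: gossip N1<->N0 -> N1.N0=(alive,v0) N1.N1=(alive,v0) N1.N2=(alive,v0) | N0.N0=(alive,v0) N0.N1=(alive,v0) N0.N2=(alive,v0)
Op 6: gossip N2<->N1 -> N2.N0=(alive,v0) N2.N1=(alive,v0) N2.N2=(alive,v0) | N1.N0=(alive,v0) N1.N1=(alive,v0) N1.N2=(alive,v0)
Op 7: gossip N0<->N1 -> N0.N0=(alive,v0) N0.N1=(alive,v0) N0.N2=(alive,v0) | N1.N0=(alive,v0) N1.N1=(alive,v0) N1.N2=(alive,v0)

Answer: N0=alive,0 N1=alive,0 N2=alive,0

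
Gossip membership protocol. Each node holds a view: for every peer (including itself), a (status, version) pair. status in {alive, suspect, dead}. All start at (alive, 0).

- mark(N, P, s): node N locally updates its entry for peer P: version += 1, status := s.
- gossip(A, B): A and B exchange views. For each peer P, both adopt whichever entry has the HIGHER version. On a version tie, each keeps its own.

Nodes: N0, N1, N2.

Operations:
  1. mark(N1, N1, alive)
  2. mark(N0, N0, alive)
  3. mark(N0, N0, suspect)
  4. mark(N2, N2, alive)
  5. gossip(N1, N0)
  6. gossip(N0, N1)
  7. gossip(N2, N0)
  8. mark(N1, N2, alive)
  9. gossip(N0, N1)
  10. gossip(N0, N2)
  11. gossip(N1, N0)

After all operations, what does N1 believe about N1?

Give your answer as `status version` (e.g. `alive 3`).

Answer: alive 1

Derivation:
Op 1: N1 marks N1=alive -> (alive,v1)
Op 2: N0 marks N0=alive -> (alive,v1)
Op 3: N0 marks N0=suspect -> (suspect,v2)
Op 4: N2 marks N2=alive -> (alive,v1)
Op 5: gossip N1<->N0 -> N1.N0=(suspect,v2) N1.N1=(alive,v1) N1.N2=(alive,v0) | N0.N0=(suspect,v2) N0.N1=(alive,v1) N0.N2=(alive,v0)
Op 6: gossip N0<->N1 -> N0.N0=(suspect,v2) N0.N1=(alive,v1) N0.N2=(alive,v0) | N1.N0=(suspect,v2) N1.N1=(alive,v1) N1.N2=(alive,v0)
Op 7: gossip N2<->N0 -> N2.N0=(suspect,v2) N2.N1=(alive,v1) N2.N2=(alive,v1) | N0.N0=(suspect,v2) N0.N1=(alive,v1) N0.N2=(alive,v1)
Op 8: N1 marks N2=alive -> (alive,v1)
Op 9: gossip N0<->N1 -> N0.N0=(suspect,v2) N0.N1=(alive,v1) N0.N2=(alive,v1) | N1.N0=(suspect,v2) N1.N1=(alive,v1) N1.N2=(alive,v1)
Op 10: gossip N0<->N2 -> N0.N0=(suspect,v2) N0.N1=(alive,v1) N0.N2=(alive,v1) | N2.N0=(suspect,v2) N2.N1=(alive,v1) N2.N2=(alive,v1)
Op 11: gossip N1<->N0 -> N1.N0=(suspect,v2) N1.N1=(alive,v1) N1.N2=(alive,v1) | N0.N0=(suspect,v2) N0.N1=(alive,v1) N0.N2=(alive,v1)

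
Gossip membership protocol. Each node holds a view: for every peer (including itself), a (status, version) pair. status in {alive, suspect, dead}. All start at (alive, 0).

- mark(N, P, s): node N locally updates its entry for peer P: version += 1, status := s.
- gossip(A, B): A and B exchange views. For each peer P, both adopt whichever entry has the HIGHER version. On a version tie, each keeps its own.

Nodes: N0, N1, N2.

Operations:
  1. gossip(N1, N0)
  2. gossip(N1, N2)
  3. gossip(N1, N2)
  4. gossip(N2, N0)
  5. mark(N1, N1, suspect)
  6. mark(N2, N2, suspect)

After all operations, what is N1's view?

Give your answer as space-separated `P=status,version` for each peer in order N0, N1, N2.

Op 1: gossip N1<->N0 -> N1.N0=(alive,v0) N1.N1=(alive,v0) N1.N2=(alive,v0) | N0.N0=(alive,v0) N0.N1=(alive,v0) N0.N2=(alive,v0)
Op 2: gossip N1<->N2 -> N1.N0=(alive,v0) N1.N1=(alive,v0) N1.N2=(alive,v0) | N2.N0=(alive,v0) N2.N1=(alive,v0) N2.N2=(alive,v0)
Op 3: gossip N1<->N2 -> N1.N0=(alive,v0) N1.N1=(alive,v0) N1.N2=(alive,v0) | N2.N0=(alive,v0) N2.N1=(alive,v0) N2.N2=(alive,v0)
Op 4: gossip N2<->N0 -> N2.N0=(alive,v0) N2.N1=(alive,v0) N2.N2=(alive,v0) | N0.N0=(alive,v0) N0.N1=(alive,v0) N0.N2=(alive,v0)
Op 5: N1 marks N1=suspect -> (suspect,v1)
Op 6: N2 marks N2=suspect -> (suspect,v1)

Answer: N0=alive,0 N1=suspect,1 N2=alive,0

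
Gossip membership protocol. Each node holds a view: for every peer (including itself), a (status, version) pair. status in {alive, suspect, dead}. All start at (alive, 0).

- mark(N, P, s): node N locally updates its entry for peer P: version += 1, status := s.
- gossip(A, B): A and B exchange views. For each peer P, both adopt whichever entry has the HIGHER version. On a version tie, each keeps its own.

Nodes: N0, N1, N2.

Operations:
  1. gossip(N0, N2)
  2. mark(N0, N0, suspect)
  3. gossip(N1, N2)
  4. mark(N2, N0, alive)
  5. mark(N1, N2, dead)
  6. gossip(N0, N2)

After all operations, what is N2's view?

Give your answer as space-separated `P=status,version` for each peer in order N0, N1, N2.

Answer: N0=alive,1 N1=alive,0 N2=alive,0

Derivation:
Op 1: gossip N0<->N2 -> N0.N0=(alive,v0) N0.N1=(alive,v0) N0.N2=(alive,v0) | N2.N0=(alive,v0) N2.N1=(alive,v0) N2.N2=(alive,v0)
Op 2: N0 marks N0=suspect -> (suspect,v1)
Op 3: gossip N1<->N2 -> N1.N0=(alive,v0) N1.N1=(alive,v0) N1.N2=(alive,v0) | N2.N0=(alive,v0) N2.N1=(alive,v0) N2.N2=(alive,v0)
Op 4: N2 marks N0=alive -> (alive,v1)
Op 5: N1 marks N2=dead -> (dead,v1)
Op 6: gossip N0<->N2 -> N0.N0=(suspect,v1) N0.N1=(alive,v0) N0.N2=(alive,v0) | N2.N0=(alive,v1) N2.N1=(alive,v0) N2.N2=(alive,v0)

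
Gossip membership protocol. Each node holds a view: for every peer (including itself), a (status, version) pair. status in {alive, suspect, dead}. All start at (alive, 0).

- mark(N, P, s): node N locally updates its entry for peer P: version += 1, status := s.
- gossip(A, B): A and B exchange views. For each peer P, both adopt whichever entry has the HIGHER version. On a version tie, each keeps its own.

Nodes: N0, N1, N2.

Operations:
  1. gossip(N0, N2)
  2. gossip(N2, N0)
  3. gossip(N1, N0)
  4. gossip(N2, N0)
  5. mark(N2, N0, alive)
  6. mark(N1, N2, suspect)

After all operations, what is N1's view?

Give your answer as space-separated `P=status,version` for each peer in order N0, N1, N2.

Op 1: gossip N0<->N2 -> N0.N0=(alive,v0) N0.N1=(alive,v0) N0.N2=(alive,v0) | N2.N0=(alive,v0) N2.N1=(alive,v0) N2.N2=(alive,v0)
Op 2: gossip N2<->N0 -> N2.N0=(alive,v0) N2.N1=(alive,v0) N2.N2=(alive,v0) | N0.N0=(alive,v0) N0.N1=(alive,v0) N0.N2=(alive,v0)
Op 3: gossip N1<->N0 -> N1.N0=(alive,v0) N1.N1=(alive,v0) N1.N2=(alive,v0) | N0.N0=(alive,v0) N0.N1=(alive,v0) N0.N2=(alive,v0)
Op 4: gossip N2<->N0 -> N2.N0=(alive,v0) N2.N1=(alive,v0) N2.N2=(alive,v0) | N0.N0=(alive,v0) N0.N1=(alive,v0) N0.N2=(alive,v0)
Op 5: N2 marks N0=alive -> (alive,v1)
Op 6: N1 marks N2=suspect -> (suspect,v1)

Answer: N0=alive,0 N1=alive,0 N2=suspect,1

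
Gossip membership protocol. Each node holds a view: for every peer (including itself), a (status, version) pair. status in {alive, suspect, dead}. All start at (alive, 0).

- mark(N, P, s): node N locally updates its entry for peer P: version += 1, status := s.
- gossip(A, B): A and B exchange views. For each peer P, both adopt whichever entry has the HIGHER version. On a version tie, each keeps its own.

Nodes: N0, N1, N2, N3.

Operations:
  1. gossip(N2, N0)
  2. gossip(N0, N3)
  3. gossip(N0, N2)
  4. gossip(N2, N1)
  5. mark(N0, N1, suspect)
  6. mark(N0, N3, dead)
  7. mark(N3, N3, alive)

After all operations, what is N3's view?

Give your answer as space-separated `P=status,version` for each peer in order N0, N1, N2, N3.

Answer: N0=alive,0 N1=alive,0 N2=alive,0 N3=alive,1

Derivation:
Op 1: gossip N2<->N0 -> N2.N0=(alive,v0) N2.N1=(alive,v0) N2.N2=(alive,v0) N2.N3=(alive,v0) | N0.N0=(alive,v0) N0.N1=(alive,v0) N0.N2=(alive,v0) N0.N3=(alive,v0)
Op 2: gossip N0<->N3 -> N0.N0=(alive,v0) N0.N1=(alive,v0) N0.N2=(alive,v0) N0.N3=(alive,v0) | N3.N0=(alive,v0) N3.N1=(alive,v0) N3.N2=(alive,v0) N3.N3=(alive,v0)
Op 3: gossip N0<->N2 -> N0.N0=(alive,v0) N0.N1=(alive,v0) N0.N2=(alive,v0) N0.N3=(alive,v0) | N2.N0=(alive,v0) N2.N1=(alive,v0) N2.N2=(alive,v0) N2.N3=(alive,v0)
Op 4: gossip N2<->N1 -> N2.N0=(alive,v0) N2.N1=(alive,v0) N2.N2=(alive,v0) N2.N3=(alive,v0) | N1.N0=(alive,v0) N1.N1=(alive,v0) N1.N2=(alive,v0) N1.N3=(alive,v0)
Op 5: N0 marks N1=suspect -> (suspect,v1)
Op 6: N0 marks N3=dead -> (dead,v1)
Op 7: N3 marks N3=alive -> (alive,v1)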